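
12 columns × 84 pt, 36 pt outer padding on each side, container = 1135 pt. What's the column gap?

5 pt

Content width = 1135 − 2·36 = 1063 pt.
12 columns take 12·84 = 1008 pt; remaining 55 splits into 11 column gaps.
g = 55 / 11 = 5 pt.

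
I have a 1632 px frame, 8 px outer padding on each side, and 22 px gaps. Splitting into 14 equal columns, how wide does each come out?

Inside the margins: 1632 − 16 = 1616 px.
14 columns + 13 gaps: 14c + 13·22 = 1616.
14c = 1616 − 286 = 1330, so c = 95 px.

95 px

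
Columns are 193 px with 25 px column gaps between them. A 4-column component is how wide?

847 px

4 columns plus 3 column gaps: 772 + 75 = 847 px.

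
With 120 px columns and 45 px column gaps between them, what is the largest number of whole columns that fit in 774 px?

4 columns

k columns need k·120 + (k−1)·45 = k·165 − 45.
k·165 − 45 ≤ 774 → k ≤ 819 / 165 ≈ 4.96, so k = 4.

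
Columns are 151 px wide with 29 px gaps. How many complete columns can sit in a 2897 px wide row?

16 columns: 16·151 + 15·29 = 2851 px ≤ 2897.
17 columns: 3031 px > 2897. So 16.

16 columns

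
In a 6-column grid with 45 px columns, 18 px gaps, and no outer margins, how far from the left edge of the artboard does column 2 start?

No margin, so column 2 starts at 1·(column + gutter) = 1·63 = 63 px.

63 px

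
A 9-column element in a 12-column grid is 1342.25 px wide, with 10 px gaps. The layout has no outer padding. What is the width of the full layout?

1793 px

Subtracting 8 gaps of 10 leaves 1262.25 for 9 columns, so c = 140.25 px.
Summing: 1683 + 110 = 1793 px.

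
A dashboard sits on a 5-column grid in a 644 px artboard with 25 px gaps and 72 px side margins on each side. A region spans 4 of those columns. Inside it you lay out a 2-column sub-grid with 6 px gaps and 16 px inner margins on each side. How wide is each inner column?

Outer content = 644 − 2·72 = 500 px.
500 − 4·25 = 400; ÷5 gives c = 80 px.
Span of 4: 4·80 + 3·25 = 320 + 75 = 395 px.
Inner content = 395 − 2·16 = 363 px.
Subtracting 1 gap of 6 leaves 357 for 2 columns, so d = 178.5 px.

178.5 px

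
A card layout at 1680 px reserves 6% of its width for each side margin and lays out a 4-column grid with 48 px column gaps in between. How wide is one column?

Margins: 6% × 1680 = 100.8 px each, so content = 1680 − 201.6 = 1478.4 px.
4c + 3·48 = 1478.4 → 4c = 1334.4 → c = 333.6 px.

333.6 px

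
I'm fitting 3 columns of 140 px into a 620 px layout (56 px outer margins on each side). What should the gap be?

44 px

Take off 112 px of margins, leaving 508 px.
3 columns take 3·140 = 420 px; remaining 88 splits into 2 gaps.
g = 88 / 2 = 44 px.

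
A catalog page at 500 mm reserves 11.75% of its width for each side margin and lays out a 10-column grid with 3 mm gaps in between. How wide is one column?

35.55 mm

Margins: 11.75% × 500 = 58.75 mm each, so content = 500 − 117.5 = 382.5 mm.
10c + 9·3 = 382.5 → 10c = 355.5 → c = 35.55 mm.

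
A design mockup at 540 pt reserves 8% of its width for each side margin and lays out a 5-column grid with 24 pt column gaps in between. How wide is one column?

71.52 pt

Each margin = 8% of 540 = 43.2 pt; content = 540 − 2·43.2 = 453.6 pt.
Subtracting 4 column gaps of 24 leaves 357.6 for 5 columns, so c = 71.52 pt.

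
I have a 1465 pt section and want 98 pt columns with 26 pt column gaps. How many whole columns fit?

12 columns: 12·98 + 11·26 = 1462 pt ≤ 1465.
13 columns: 1586 pt > 1465. So 12.

12 columns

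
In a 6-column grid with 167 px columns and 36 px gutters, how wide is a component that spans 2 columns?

370 px

2-column span = 2·167 + 1·36 = 370 px.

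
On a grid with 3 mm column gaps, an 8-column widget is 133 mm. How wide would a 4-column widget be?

8c + 7·3 = 133 → 8c = 112 → c = 14 mm.
4-column span = 4·14 + 3·3 = 65 mm.

65 mm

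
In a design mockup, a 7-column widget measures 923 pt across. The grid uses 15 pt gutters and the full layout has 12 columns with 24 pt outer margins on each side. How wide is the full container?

1641 pt

923 − 6·15 = 833; ÷7 gives c = 119 pt.
Total width: 2·24 + 12·119 + 11·15 = 1641 pt.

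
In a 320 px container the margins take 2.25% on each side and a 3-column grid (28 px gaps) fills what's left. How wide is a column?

Margins: 2.25% × 320 = 7.2 px each, so content = 320 − 14.4 = 305.6 px.
3 columns + 2 gaps: 3c + 2·28 = 305.6.
3c = 305.6 − 56 = 249.6, so c = 83.2 px.

83.2 px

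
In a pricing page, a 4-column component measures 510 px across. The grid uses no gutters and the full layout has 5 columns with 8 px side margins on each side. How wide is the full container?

4c = 510 → c = 127.5 px.
Summing: 16 + 637.5 = 653.5 px.

653.5 px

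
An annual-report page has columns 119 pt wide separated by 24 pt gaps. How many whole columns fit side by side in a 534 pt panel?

3 columns

k columns need k·119 + (k−1)·24 = k·143 − 24.
k·143 − 24 ≤ 534 → k ≤ 558 / 143 ≈ 3.90, so k = 3.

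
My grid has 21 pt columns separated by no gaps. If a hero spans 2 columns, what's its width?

42 pt

With no gaps, 2 columns span 2·21 = 42 pt.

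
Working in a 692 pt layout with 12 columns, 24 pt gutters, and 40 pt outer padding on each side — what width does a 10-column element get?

Take off 80 pt of margins, leaving 612 pt.
12c + 11·24 = 612 → 12c = 348 → c = 29 pt.
10 columns plus 9 gutters: 290 + 216 = 506 pt.

506 pt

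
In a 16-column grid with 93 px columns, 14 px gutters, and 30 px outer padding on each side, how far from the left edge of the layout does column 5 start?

458 px

Column 5 starts at margin + 4·(column + gutter) = 30 + 4·107 = 458 px.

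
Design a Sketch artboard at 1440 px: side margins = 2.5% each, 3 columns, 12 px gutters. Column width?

Each margin = 2.5% of 1440 = 36 px; content = 1440 − 2·36 = 1368 px.
3c + 2·12 = 1368 → 3c = 1344 → c = 448 px.

448 px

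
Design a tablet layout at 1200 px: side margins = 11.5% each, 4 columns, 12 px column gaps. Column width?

1200 × (1 − 2·11.5%) = 1200 × 77% = 924 px for the columns.
4 columns + 3 column gaps: 4c + 3·12 = 924.
4c = 924 − 36 = 888, so c = 222 px.

222 px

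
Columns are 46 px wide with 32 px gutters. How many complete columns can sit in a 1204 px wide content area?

15 columns: 15·46 + 14·32 = 1138 px ≤ 1204.
16 columns: 1216 px > 1204. So 15.

15 columns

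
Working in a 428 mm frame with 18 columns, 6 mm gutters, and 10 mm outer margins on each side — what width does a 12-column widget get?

Inside the margins: 428 − 20 = 408 mm.
Subtracting 17 gutters of 6 leaves 306 for 18 columns, so c = 17 mm.
12 columns plus 11 gutters: 204 + 66 = 270 mm.

270 mm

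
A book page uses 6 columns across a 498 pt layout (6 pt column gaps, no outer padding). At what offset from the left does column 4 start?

Subtracting 5 column gaps of 6 leaves 468 for 6 columns, so c = 78 pt.
Before column 4: 3 columns + 3 column gaps.
Offset = 3·(78 + 6) = 3·84 = 252 pt.

252 pt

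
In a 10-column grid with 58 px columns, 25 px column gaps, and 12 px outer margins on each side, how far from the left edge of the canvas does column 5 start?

344 px

Before column 5: the margin + 4 columns + 4 column gaps.
Offset = 12 + 4·(58 + 25) = 12 + 332 = 344 px.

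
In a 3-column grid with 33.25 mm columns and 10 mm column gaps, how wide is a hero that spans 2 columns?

2-column span = 2·33.25 + 1·10 = 76.5 mm.

76.5 mm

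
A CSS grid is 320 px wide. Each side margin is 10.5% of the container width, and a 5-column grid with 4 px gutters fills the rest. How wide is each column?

47.36 px

320 × (1 − 2·10.5%) = 320 × 79% = 252.8 px for the columns.
5c + 4·4 = 252.8 → 5c = 236.8 → c = 47.36 px.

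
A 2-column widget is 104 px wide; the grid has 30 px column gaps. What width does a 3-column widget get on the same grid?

Subtracting 1 column gap of 30 leaves 74 for 2 columns, so c = 37 px.
3 columns plus 2 column gaps: 111 + 60 = 171 px.

171 px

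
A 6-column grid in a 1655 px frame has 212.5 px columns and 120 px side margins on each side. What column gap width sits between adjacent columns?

28 px

Take off 240 px of margins, leaving 1415 px.
6 columns take 6·212.5 = 1275 px; remaining 140 splits into 5 column gaps.
g = 140 / 5 = 28 px.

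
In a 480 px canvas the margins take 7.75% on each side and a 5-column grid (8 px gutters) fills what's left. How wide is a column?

Margins: 7.75% × 480 = 37.2 px each, so content = 480 − 74.4 = 405.6 px.
Subtracting 4 gutters of 8 leaves 373.6 for 5 columns, so c = 74.72 px.

74.72 px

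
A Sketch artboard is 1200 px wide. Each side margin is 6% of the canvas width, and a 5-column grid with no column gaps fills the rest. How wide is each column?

1200 × (1 − 2·6%) = 1200 × 88% = 1056 px for the columns.
With no column gaps, each column is 1056/5 = 211.2 px.

211.2 px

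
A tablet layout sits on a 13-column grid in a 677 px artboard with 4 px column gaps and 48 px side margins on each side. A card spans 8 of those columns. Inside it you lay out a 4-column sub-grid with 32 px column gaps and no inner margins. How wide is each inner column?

65 px

Take off 96 px of margins, leaving 581 px.
581 − 12·4 = 533; ÷13 gives c = 41 px.
8 columns plus 7 column gaps: 328 + 28 = 356 px.
4d + 3·32 = 356 → 4d = 260 → d = 65 px.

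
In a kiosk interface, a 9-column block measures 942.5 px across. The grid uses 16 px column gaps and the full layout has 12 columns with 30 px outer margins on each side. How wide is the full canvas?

9 columns + 8 column gaps: 9c + 8·16 = 942.5.
9c = 942.5 − 128 = 814.5, so c = 90.5 px.
Canvas = 2·30 + 12·90.5 + 11·16 = 60 + 1086 + 176 = 1322 px.

1322 px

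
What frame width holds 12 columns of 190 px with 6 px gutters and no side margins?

2346 px

Total width: 12·190 + 11·6 = 2346 px.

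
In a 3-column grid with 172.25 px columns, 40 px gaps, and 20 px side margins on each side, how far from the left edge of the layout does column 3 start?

Column 3 starts at margin + 2·(column + gutter) = 20 + 2·212.25 = 444.5 px.

444.5 px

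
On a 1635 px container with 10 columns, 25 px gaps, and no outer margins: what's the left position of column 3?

332 px

10c + 9·25 = 1635 → 10c = 1410 → c = 141 px.
No margin, so column 3 starts at 2·(column + gutter) = 2·166 = 332 px.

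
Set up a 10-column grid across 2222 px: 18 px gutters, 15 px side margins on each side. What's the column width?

203 px

Inside the margins: 2222 − 30 = 2192 px.
Subtracting 9 gutters of 18 leaves 2030 for 10 columns, so c = 203 px.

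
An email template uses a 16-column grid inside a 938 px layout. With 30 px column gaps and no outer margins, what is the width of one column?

30.5 px

16 columns + 15 column gaps: 16c + 15·30 = 938.
16c = 938 − 450 = 488, so c = 30.5 px.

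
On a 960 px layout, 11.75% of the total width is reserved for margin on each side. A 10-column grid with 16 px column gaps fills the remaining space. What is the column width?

59.04 px

960 × (1 − 2·11.75%) = 960 × 76.5% = 734.4 px for the columns.
734.4 − 9·16 = 590.4; ÷10 gives c = 59.04 px.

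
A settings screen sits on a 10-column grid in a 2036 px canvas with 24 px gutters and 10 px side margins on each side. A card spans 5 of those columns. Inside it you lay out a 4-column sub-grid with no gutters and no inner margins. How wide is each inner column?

Inside the margins: 2036 − 20 = 2016 px.
10c + 9·24 = 2016 → 10c = 1800 → c = 180 px.
5-column span = 5·180 + 4·24 = 996 px.
996 / 4 = 249 px per column.

249 px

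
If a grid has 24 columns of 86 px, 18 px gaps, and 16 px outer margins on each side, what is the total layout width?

Adding margins, columns and gutters: 32 + 2064 + 414 = 2510 px.

2510 px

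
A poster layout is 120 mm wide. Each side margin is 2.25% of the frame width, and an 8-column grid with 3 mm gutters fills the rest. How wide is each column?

120 × (1 − 2·2.25%) = 120 × 95.5% = 114.6 mm for the columns.
8c + 7·3 = 114.6 → 8c = 93.6 → c = 11.7 mm.

11.7 mm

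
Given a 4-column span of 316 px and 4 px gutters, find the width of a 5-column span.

4c + 3·4 = 316 → 4c = 304 → c = 76 px.
5 columns plus 4 gutters: 380 + 16 = 396 px.

396 px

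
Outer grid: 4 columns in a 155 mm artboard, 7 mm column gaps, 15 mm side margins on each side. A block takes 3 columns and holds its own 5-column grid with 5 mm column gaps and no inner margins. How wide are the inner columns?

14.4 mm

Take off 30 mm of margins, leaving 125 mm.
Subtracting 3 column gaps of 7 leaves 104 for 4 columns, so c = 26 mm.
3 columns plus 2 column gaps: 78 + 14 = 92 mm.
5d + 4·5 = 92 → 5d = 72 → d = 14.4 mm.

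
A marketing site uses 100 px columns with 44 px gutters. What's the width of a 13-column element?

13-column span = 13·100 + 12·44 = 1828 px.

1828 px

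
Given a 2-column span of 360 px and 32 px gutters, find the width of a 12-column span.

2320 px

Subtracting 1 gutter of 32 leaves 328 for 2 columns, so c = 164 px.
12 columns plus 11 gutters: 1968 + 352 = 2320 px.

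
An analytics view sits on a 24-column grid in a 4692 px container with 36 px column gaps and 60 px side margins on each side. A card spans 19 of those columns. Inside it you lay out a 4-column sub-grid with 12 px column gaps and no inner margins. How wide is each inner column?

Inside the margins: 4692 − 120 = 4572 px.
4572 − 23·36 = 3744; ÷24 gives c = 156 px.
19-column span = 19·156 + 18·36 = 3612 px.
4d + 3·12 = 3612 → 4d = 3576 → d = 894 px.

894 px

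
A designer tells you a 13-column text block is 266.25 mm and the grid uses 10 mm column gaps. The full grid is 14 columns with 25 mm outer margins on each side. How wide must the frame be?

13 columns + 12 column gaps: 13c + 12·10 = 266.25.
13c = 266.25 − 120 = 146.25, so c = 11.25 mm.
Frame = 2·25 + 14·11.25 + 13·10 = 50 + 157.5 + 130 = 337.5 mm.

337.5 mm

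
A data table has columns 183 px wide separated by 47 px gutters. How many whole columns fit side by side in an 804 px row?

k columns need k·183 + (k−1)·47 = k·230 − 47.
k·230 − 47 ≤ 804 → k ≤ 851 / 230 ≈ 3.70, so k = 3.

3 columns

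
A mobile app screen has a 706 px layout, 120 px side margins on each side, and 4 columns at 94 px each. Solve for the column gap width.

30 px

Inside the margins: 706 − 240 = 466 px.
4·94 + 3g = 466 → 3g = 90 → g = 30 px.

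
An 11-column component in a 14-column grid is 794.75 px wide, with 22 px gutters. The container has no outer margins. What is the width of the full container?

1017.5 px

794.75 − 10·22 = 574.75; ÷11 gives c = 52.25 px.
Summing: 731.5 + 286 = 1017.5 px.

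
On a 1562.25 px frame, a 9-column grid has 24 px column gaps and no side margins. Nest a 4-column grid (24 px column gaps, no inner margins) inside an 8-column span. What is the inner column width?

328.5 px

9 columns + 8 column gaps: 9c + 8·24 = 1562.25.
9c = 1562.25 − 192 = 1370.25, so c = 152.25 px.
8 columns plus 7 column gaps: 1218 + 168 = 1386 px.
4 columns + 3 column gaps: 4d + 3·24 = 1386.
4d = 1386 − 72 = 1314, so d = 328.5 px.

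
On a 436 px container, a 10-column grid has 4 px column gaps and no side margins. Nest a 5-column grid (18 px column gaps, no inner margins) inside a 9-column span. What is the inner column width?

436 − 9·4 = 400; ÷10 gives c = 40 px.
9 columns plus 8 column gaps: 360 + 32 = 392 px.
5 columns + 4 column gaps: 5d + 4·18 = 392.
5d = 392 − 72 = 320, so d = 64 px.

64 px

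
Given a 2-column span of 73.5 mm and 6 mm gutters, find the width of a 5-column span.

2c + 1·6 = 73.5 → 2c = 67.5 → c = 33.75 mm.
5 columns plus 4 gutters: 168.75 + 24 = 192.75 mm.

192.75 mm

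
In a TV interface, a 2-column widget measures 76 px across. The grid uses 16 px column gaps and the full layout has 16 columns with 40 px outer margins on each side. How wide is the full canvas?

800 px

Subtracting 1 column gap of 16 leaves 60 for 2 columns, so c = 30 px.
Adding margins, columns and gutters: 80 + 480 + 240 = 800 px.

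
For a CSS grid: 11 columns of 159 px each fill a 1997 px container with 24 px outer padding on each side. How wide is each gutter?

Subtract both margins: 1997 − 2·24 = 1949 px.
11 columns take 11·159 = 1749 px; remaining 200 splits into 10 gutters.
g = 200 / 10 = 20 px.

20 px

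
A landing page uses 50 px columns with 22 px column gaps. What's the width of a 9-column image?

Span of 9: 9·50 + 8·22 = 450 + 176 = 626 px.

626 px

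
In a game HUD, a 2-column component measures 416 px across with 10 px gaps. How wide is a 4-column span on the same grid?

842 px

2 columns + 1 gap: 2c + 1·10 = 416.
2c = 416 − 10 = 406, so c = 203 px.
4-column span = 4·203 + 3·10 = 842 px.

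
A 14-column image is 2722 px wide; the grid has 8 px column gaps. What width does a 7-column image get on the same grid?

1357 px

14 columns + 13 column gaps: 14c + 13·8 = 2722.
14c = 2722 − 104 = 2618, so c = 187 px.
Span of 7: 7·187 + 6·8 = 1309 + 48 = 1357 px.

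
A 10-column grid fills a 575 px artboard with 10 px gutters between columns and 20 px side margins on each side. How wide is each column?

44.5 px

Take off 40 px of margins, leaving 535 px.
10c + 9·10 = 535 → 10c = 445 → c = 44.5 px.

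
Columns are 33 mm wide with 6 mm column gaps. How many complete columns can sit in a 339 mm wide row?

8 columns: 8·33 + 7·6 = 306 mm ≤ 339.
9 columns: 345 mm > 339. So 8.

8 columns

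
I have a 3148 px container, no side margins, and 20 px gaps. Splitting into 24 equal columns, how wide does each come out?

112 px

3148 − 23·20 = 2688; ÷24 gives c = 112 px.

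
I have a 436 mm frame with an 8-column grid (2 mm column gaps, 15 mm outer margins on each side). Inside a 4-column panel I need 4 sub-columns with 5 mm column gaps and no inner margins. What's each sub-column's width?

46.75 mm

Inside the margins: 436 − 30 = 406 mm.
Subtracting 7 column gaps of 2 leaves 392 for 8 columns, so c = 49 mm.
Span of 4: 4·49 + 3·2 = 196 + 6 = 202 mm.
4d + 3·5 = 202 → 4d = 187 → d = 46.75 mm.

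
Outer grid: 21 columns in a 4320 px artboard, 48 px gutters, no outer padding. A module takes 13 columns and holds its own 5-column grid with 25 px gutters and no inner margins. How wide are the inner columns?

4320 − 20·48 = 3360; ÷21 gives c = 160 px.
Span of 13: 13·160 + 12·48 = 2080 + 576 = 2656 px.
5d + 4·25 = 2656 → 5d = 2556 → d = 511.2 px.

511.2 px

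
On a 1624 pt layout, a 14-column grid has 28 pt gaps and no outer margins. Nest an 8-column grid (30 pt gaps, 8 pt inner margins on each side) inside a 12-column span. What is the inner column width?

145.25 pt

14 columns + 13 gaps: 14c + 13·28 = 1624.
14c = 1624 − 364 = 1260, so c = 90 pt.
Span of 12: 12·90 + 11·28 = 1080 + 308 = 1388 pt.
Inner content = 1388 − 2·8 = 1372 pt.
8d + 7·30 = 1372 → 8d = 1162 → d = 145.25 pt.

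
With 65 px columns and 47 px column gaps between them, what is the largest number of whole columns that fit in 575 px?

5 columns

Each extra column adds 65 + 47 = 112 px.
(575 + 47) / 112 = 5.55, so 5 columns fit.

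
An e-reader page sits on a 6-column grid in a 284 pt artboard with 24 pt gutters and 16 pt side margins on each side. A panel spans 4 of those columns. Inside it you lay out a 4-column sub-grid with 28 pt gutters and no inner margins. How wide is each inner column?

Subtract both margins: 284 − 2·16 = 252 pt.
6c + 5·24 = 252 → 6c = 132 → c = 22 pt.
4 columns plus 3 gutters: 88 + 72 = 160 pt.
4 columns + 3 gutters: 4d + 3·28 = 160.
4d = 160 − 84 = 76, so d = 19 pt.

19 pt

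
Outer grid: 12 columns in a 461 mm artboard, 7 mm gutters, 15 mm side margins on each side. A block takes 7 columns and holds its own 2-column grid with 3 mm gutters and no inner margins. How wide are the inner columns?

Outer content = 461 − 2·15 = 431 mm.
Subtracting 11 gutters of 7 leaves 354 for 12 columns, so c = 29.5 mm.
7 columns plus 6 gutters: 206.5 + 42 = 248.5 mm.
2 columns + 1 gutter: 2d + 1·3 = 248.5.
2d = 248.5 − 3 = 245.5, so d = 122.75 mm.

122.75 mm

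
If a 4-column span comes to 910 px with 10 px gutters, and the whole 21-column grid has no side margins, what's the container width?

4820 px

Subtracting 3 gutters of 10 leaves 880 for 4 columns, so c = 220 px.
Container = 21·220 + 20·10 = 4620 + 200 = 4820 px.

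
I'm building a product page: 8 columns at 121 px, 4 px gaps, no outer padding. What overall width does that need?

Total width: 8·121 + 7·4 = 996 px.

996 px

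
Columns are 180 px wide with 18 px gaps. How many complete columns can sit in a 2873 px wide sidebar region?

14 columns: 14·180 + 13·18 = 2754 px ≤ 2873.
15 columns: 2952 px > 2873. So 14.

14 columns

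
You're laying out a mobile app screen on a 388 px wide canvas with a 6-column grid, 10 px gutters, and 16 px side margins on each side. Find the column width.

Take off 32 px of margins, leaving 356 px.
356 − 5·10 = 306; ÷6 gives c = 51 px.

51 px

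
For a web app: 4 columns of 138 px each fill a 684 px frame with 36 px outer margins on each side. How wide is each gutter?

20 px

Content width = 684 − 2·36 = 612 px.
4·138 + 3g = 612 → 3g = 60 → g = 20 px.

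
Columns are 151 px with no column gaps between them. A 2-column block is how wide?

With no column gaps, 2 columns span 2·151 = 302 px.

302 px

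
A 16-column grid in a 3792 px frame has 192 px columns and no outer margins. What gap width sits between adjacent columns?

16·192 + 15g = 3792 → 15g = 720 → g = 48 px.

48 px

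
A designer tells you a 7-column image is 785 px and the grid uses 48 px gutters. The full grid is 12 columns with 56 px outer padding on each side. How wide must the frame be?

1492 px

Subtracting 6 gutters of 48 leaves 497 for 7 columns, so c = 71 px.
Total width: 2·56 + 12·71 + 11·48 = 1492 px.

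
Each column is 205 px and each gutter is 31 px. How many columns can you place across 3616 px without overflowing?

k columns need k·205 + (k−1)·31 = k·236 − 31.
k·236 − 31 ≤ 3616 → k ≤ 3647 / 236 ≈ 15.45, so k = 15.

15 columns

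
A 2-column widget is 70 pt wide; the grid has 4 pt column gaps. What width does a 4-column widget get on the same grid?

2 columns + 1 column gap: 2c + 1·4 = 70.
2c = 70 − 4 = 66, so c = 33 pt.
4 columns plus 3 column gaps: 132 + 12 = 144 pt.

144 pt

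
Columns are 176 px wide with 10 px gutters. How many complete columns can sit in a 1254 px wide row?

6 columns

k columns need k·176 + (k−1)·10 = k·186 − 10.
k·186 − 10 ≤ 1254 → k ≤ 1264 / 186 ≈ 6.80, so k = 6.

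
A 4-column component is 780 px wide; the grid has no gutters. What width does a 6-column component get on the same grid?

780 / 4 = 195 px per column.
With no gutters, 6 columns span 6·195 = 1170 px.

1170 px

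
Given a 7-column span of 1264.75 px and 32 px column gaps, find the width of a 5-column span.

7c + 6·32 = 1264.75 → 7c = 1072.75 → c = 153.25 px.
Span of 5: 5·153.25 + 4·32 = 766.25 + 128 = 894.25 px.

894.25 px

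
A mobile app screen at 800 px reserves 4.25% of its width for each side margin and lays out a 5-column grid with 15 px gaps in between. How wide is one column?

Margins: 4.25% × 800 = 34 px each, so content = 800 − 68 = 732 px.
5c + 4·15 = 732 → 5c = 672 → c = 134.4 px.

134.4 px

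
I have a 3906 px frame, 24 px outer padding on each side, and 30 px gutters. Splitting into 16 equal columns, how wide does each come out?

Inside the margins: 3906 − 48 = 3858 px.
16 columns + 15 gutters: 16c + 15·30 = 3858.
16c = 3858 − 450 = 3408, so c = 213 px.

213 px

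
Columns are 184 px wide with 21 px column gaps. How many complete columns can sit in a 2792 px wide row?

13 columns: 13·184 + 12·21 = 2644 px ≤ 2792.
14 columns: 2849 px > 2792. So 13.

13 columns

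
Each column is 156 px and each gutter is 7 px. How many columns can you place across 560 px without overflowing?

3 columns

3 columns: 3·156 + 2·7 = 482 px ≤ 560.
4 columns: 645 px > 560. So 3.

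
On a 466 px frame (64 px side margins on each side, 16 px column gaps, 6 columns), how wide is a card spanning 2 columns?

102 px

Inside the margins: 466 − 128 = 338 px.
Subtracting 5 column gaps of 16 leaves 258 for 6 columns, so c = 43 px.
Span of 2: 2·43 + 1·16 = 86 + 16 = 102 px.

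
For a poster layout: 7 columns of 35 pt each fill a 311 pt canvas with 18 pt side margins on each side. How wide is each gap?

Content width = 311 − 2·18 = 275 pt.
Columns use 245 pt, leaving 30 pt across 6 gaps = 5 pt each.

5 pt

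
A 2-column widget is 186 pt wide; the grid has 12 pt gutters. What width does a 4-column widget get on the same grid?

384 pt

2 columns + 1 gutter: 2c + 1·12 = 186.
2c = 186 − 12 = 174, so c = 87 pt.
4-column span = 4·87 + 3·12 = 384 pt.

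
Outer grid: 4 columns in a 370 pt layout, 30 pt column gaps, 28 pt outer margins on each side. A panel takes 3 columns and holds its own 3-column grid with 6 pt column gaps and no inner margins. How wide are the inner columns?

72 pt

Inside the margins: 370 − 56 = 314 pt.
4 columns + 3 column gaps: 4c + 3·30 = 314.
4c = 314 − 90 = 224, so c = 56 pt.
3-column span = 3·56 + 2·30 = 228 pt.
228 − 2·6 = 216; ÷3 gives d = 72 pt.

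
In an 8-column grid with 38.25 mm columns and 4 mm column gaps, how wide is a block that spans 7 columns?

291.75 mm

Span of 7: 7·38.25 + 6·4 = 267.75 + 24 = 291.75 mm.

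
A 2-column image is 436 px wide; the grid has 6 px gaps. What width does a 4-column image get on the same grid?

878 px

2c + 1·6 = 436 → 2c = 430 → c = 215 px.
Span of 4: 4·215 + 3·6 = 860 + 18 = 878 px.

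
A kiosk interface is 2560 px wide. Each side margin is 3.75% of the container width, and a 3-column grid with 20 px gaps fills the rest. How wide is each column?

Each margin = 3.75% of 2560 = 96 px; content = 2560 − 2·96 = 2368 px.
3 columns + 2 gaps: 3c + 2·20 = 2368.
3c = 2368 − 40 = 2328, so c = 776 px.

776 px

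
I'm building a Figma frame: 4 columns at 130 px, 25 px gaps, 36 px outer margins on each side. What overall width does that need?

Total width: 2·36 + 4·130 + 3·25 = 667 px.

667 px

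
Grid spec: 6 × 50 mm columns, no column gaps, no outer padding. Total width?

Total width: 6·50 = 300 mm.

300 mm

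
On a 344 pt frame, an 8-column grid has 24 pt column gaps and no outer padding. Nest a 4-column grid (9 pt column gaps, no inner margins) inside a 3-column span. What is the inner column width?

8 columns + 7 column gaps: 8c + 7·24 = 344.
8c = 344 − 168 = 176, so c = 22 pt.
3-column span = 3·22 + 2·24 = 114 pt.
114 − 3·9 = 87; ÷4 gives d = 21.75 pt.

21.75 pt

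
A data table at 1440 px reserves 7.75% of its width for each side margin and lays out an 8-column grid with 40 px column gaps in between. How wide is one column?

117.1 px

Margins: 7.75% × 1440 = 111.6 px each, so content = 1440 − 223.2 = 1216.8 px.
8 columns + 7 column gaps: 8c + 7·40 = 1216.8.
8c = 1216.8 − 280 = 936.8, so c = 117.1 px.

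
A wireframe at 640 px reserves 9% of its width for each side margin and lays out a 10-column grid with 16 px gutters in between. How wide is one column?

640 × (1 − 2·9%) = 640 × 82% = 524.8 px for the columns.
524.8 − 9·16 = 380.8; ÷10 gives c = 38.08 px.

38.08 px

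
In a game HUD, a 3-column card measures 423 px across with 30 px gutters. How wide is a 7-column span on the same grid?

1027 px

3c + 2·30 = 423 → 3c = 363 → c = 121 px.
7-column span = 7·121 + 6·30 = 1027 px.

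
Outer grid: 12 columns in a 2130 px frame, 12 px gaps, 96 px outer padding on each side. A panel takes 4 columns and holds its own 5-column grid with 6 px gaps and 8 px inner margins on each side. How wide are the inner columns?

119.6 px

Take off 192 px of margins, leaving 1938 px.
12c + 11·12 = 1938 → 12c = 1806 → c = 150.5 px.
4-column span = 4·150.5 + 3·12 = 638 px.
Inner content = 638 − 2·8 = 622 px.
Subtracting 4 gaps of 6 leaves 598 for 5 columns, so d = 119.6 px.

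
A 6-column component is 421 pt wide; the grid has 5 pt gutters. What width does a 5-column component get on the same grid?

350 pt

Subtracting 5 gutters of 5 leaves 396 for 6 columns, so c = 66 pt.
Span of 5: 5·66 + 4·5 = 330 + 20 = 350 pt.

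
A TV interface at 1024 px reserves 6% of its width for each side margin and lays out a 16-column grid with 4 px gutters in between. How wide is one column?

Each margin = 6% of 1024 = 61.44 px; content = 1024 − 2·61.44 = 901.12 px.
16 columns + 15 gutters: 16c + 15·4 = 901.12.
16c = 901.12 − 60 = 841.12, so c = 52.57 px.

52.57 px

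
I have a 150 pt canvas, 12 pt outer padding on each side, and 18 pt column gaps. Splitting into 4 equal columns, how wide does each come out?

18 pt

Content width = 150 − 2·12 = 126 pt.
4c + 3·18 = 126 → 4c = 72 → c = 18 pt.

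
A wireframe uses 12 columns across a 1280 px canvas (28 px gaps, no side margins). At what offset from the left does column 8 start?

12 columns + 11 gaps: 12c + 11·28 = 1280.
12c = 1280 − 308 = 972, so c = 81 px.
Before column 8: 7 columns + 7 gaps.
Offset = 7·(81 + 28) = 7·109 = 763 px.

763 px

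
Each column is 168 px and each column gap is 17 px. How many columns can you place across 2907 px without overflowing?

15 columns

k columns need k·168 + (k−1)·17 = k·185 − 17.
k·185 − 17 ≤ 2907 → k ≤ 2924 / 185 ≈ 15.81, so k = 15.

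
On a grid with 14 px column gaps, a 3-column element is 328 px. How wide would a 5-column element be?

3 columns + 2 column gaps: 3c + 2·14 = 328.
3c = 328 − 28 = 300, so c = 100 px.
5-column span = 5·100 + 4·14 = 556 px.

556 px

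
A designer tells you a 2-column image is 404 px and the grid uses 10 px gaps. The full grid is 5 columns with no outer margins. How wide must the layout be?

2c + 1·10 = 404 → 2c = 394 → c = 197 px.
Summing: 985 + 40 = 1025 px.

1025 px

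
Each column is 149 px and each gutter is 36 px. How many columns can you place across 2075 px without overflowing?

11 columns

11 columns: 11·149 + 10·36 = 1999 px ≤ 2075.
12 columns: 2184 px > 2075. So 11.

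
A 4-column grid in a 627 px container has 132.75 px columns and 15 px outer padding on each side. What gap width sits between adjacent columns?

22 px

Content width = 627 − 2·15 = 597 px.
4·132.75 + 3g = 597 → 3g = 66 → g = 22 px.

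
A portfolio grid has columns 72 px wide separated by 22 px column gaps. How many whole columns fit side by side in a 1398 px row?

15 columns

k columns need k·72 + (k−1)·22 = k·94 − 22.
k·94 − 22 ≤ 1398 → k ≤ 1420 / 94 ≈ 15.11, so k = 15.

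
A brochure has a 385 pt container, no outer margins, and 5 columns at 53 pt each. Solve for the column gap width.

5 columns take 5·53 = 265 pt; remaining 120 splits into 4 column gaps.
g = 120 / 4 = 30 pt.

30 pt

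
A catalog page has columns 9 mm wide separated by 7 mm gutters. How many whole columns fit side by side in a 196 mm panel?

Each extra column adds 9 + 7 = 16 mm.
(196 + 7) / 16 = 12.69, so 12 columns fit.

12 columns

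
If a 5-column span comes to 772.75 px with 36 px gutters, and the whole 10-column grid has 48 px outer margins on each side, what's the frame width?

Subtracting 4 gutters of 36 leaves 628.75 for 5 columns, so c = 125.75 px.
Adding margins, columns and gutters: 96 + 1257.5 + 324 = 1677.5 px.

1677.5 px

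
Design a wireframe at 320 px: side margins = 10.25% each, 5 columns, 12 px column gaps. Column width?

41.28 px

Each margin = 10.25% of 320 = 32.8 px; content = 320 − 2·32.8 = 254.4 px.
5 columns + 4 column gaps: 5c + 4·12 = 254.4.
5c = 254.4 − 48 = 206.4, so c = 41.28 px.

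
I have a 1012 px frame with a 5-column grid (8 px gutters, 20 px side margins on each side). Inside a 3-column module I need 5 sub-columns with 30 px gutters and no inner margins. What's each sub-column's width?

92 px

Inside the margins: 1012 − 40 = 972 px.
5c + 4·8 = 972 → 5c = 940 → c = 188 px.
Span of 3: 3·188 + 2·8 = 564 + 16 = 580 px.
Subtracting 4 gutters of 30 leaves 460 for 5 columns, so d = 92 px.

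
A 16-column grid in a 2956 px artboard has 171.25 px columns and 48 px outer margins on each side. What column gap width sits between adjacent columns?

8 px

Subtract both margins: 2956 − 2·48 = 2860 px.
Columns use 2740 px, leaving 120 px across 15 column gaps = 8 px each.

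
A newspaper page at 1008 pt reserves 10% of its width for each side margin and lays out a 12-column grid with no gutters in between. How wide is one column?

1008 × (1 − 2·10%) = 1008 × 80% = 806.4 pt for the columns.
With no gutters, each column is 806.4/12 = 67.2 pt.

67.2 pt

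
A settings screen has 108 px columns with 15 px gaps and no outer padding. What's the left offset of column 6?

Each column+gutter stride is 123 px; with no margin, 5 of them is 615 px.

615 px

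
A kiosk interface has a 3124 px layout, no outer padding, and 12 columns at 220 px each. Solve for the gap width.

44 px

12 columns take 12·220 = 2640 px; remaining 484 splits into 11 gaps.
g = 484 / 11 = 44 px.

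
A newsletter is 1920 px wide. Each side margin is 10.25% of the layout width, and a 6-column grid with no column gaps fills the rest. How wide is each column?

Each margin = 10.25% of 1920 = 196.8 px; content = 1920 − 2·196.8 = 1526.4 px.
6c = 1526.4 → c = 254.4 px.

254.4 px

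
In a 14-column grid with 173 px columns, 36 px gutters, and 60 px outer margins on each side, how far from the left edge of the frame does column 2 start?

Column 2 starts at margin + 1·(column + gutter) = 60 + 1·209 = 269 px.

269 px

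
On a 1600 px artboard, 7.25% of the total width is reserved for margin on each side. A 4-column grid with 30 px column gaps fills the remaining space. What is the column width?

Margins: 7.25% × 1600 = 116 px each, so content = 1600 − 232 = 1368 px.
Subtracting 3 column gaps of 30 leaves 1278 for 4 columns, so c = 319.5 px.

319.5 px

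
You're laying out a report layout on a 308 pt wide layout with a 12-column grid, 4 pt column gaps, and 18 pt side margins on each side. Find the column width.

Subtract both margins: 308 − 2·18 = 272 pt.
272 − 11·4 = 228; ÷12 gives c = 19 pt.

19 pt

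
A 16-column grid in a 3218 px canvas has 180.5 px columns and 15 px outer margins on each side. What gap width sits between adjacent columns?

Take off 30 px of margins, leaving 3188 px.
Columns use 2888 px, leaving 300 px across 15 gaps = 20 px each.

20 px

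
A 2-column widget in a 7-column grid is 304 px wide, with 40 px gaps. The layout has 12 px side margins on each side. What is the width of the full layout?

Subtracting 1 gap of 40 leaves 264 for 2 columns, so c = 132 px.
Layout = 2·12 + 7·132 + 6·40 = 24 + 924 + 240 = 1188 px.

1188 px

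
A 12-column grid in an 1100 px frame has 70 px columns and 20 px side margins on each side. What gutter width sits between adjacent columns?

Subtract both margins: 1100 − 2·20 = 1060 px.
12 columns take 12·70 = 840 px; remaining 220 splits into 11 gutters.
g = 220 / 11 = 20 px.

20 px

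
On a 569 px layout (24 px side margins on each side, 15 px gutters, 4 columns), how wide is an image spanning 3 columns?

Take off 48 px of margins, leaving 521 px.
Subtracting 3 gutters of 15 leaves 476 for 4 columns, so c = 119 px.
3-column span = 3·119 + 2·15 = 387 px.

387 px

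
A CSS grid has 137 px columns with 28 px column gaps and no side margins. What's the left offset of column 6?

No margin, so column 6 starts at 5·(column + gutter) = 5·165 = 825 px.

825 px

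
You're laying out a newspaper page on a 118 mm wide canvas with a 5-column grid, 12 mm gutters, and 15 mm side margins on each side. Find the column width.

8 mm

Take off 30 mm of margins, leaving 88 mm.
88 − 4·12 = 40; ÷5 gives c = 8 mm.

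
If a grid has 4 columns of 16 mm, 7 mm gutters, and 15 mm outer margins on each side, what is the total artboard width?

115 mm

Artboard = 2·15 + 4·16 + 3·7 = 30 + 64 + 21 = 115 mm.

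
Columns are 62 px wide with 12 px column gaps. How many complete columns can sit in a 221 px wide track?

3 columns: 3·62 + 2·12 = 210 px ≤ 221.
4 columns: 284 px > 221. So 3.

3 columns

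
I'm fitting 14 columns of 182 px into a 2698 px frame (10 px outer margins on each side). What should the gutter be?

10 px

Content width = 2698 − 2·10 = 2678 px.
14 columns take 14·182 = 2548 px; remaining 130 splits into 13 gutters.
g = 130 / 13 = 10 px.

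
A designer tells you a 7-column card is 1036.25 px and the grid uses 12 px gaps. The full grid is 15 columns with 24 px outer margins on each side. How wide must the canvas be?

1036.25 − 6·12 = 964.25; ÷7 gives c = 137.75 px.
Adding margins, columns and gutters: 48 + 2066.25 + 168 = 2282.25 px.

2282.25 px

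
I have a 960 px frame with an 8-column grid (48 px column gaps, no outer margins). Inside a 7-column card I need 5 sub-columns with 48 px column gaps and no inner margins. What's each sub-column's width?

Subtracting 7 column gaps of 48 leaves 624 for 8 columns, so c = 78 px.
7-column span = 7·78 + 6·48 = 834 px.
5 columns + 4 column gaps: 5d + 4·48 = 834.
5d = 834 − 192 = 642, so d = 128.4 px.

128.4 px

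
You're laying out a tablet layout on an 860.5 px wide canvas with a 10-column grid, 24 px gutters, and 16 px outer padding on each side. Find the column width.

61.25 px

Subtract both margins: 860.5 − 2·16 = 828.5 px.
10 columns + 9 gutters: 10c + 9·24 = 828.5.
10c = 828.5 − 216 = 612.5, so c = 61.25 px.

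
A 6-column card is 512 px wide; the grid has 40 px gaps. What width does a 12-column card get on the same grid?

1064 px

Subtracting 5 gaps of 40 leaves 312 for 6 columns, so c = 52 px.
Span of 12: 12·52 + 11·40 = 624 + 440 = 1064 px.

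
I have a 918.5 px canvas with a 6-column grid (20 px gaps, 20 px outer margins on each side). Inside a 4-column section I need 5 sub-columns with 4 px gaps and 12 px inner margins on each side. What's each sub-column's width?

107.8 px

Subtract both margins: 918.5 − 2·20 = 878.5 px.
6c + 5·20 = 878.5 → 6c = 778.5 → c = 129.75 px.
4 columns plus 3 gaps: 519 + 60 = 579 px.
Inner content = 579 − 2·12 = 555 px.
Subtracting 4 gaps of 4 leaves 539 for 5 columns, so d = 107.8 px.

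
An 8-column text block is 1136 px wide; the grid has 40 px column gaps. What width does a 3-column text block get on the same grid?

8c + 7·40 = 1136 → 8c = 856 → c = 107 px.
3-column span = 3·107 + 2·40 = 401 px.

401 px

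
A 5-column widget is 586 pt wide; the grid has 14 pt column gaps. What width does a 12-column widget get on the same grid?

5 columns + 4 column gaps: 5c + 4·14 = 586.
5c = 586 − 56 = 530, so c = 106 pt.
12-column span = 12·106 + 11·14 = 1426 pt.

1426 pt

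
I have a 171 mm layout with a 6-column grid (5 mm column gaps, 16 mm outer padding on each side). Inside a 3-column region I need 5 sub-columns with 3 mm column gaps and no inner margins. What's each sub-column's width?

11 mm

Subtract both margins: 171 − 2·16 = 139 mm.
6c + 5·5 = 139 → 6c = 114 → c = 19 mm.
3 columns plus 2 column gaps: 57 + 10 = 67 mm.
67 − 4·3 = 55; ÷5 gives d = 11 mm.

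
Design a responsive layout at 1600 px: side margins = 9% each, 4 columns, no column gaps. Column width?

328 px

1600 × (1 − 2·9%) = 1600 × 82% = 1312 px for the columns.
With no column gaps, each column is 1312/4 = 328 px.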